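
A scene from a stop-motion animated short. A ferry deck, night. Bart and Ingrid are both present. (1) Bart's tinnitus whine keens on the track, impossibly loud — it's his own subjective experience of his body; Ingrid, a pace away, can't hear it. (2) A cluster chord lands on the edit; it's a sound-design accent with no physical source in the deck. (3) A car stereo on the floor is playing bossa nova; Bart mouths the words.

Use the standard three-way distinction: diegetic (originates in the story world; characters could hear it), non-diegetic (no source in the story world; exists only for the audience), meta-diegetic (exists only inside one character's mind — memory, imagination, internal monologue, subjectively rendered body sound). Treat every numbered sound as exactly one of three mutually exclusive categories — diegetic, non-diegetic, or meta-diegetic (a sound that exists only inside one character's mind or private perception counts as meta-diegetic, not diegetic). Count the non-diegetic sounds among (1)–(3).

1

Sound (1): a subjective body sound — Bart's private perception, inaudible to Ingrid, so meta-diegetic.
(2) is non-diegetic: it's a sound-design accent with no in-world source; no one in the scene can hear it.
Sound (3): a car stereo is a physical source in the scene and Bart reacts to it, so diegetic.
So 1 of the 3 is non-diegetic: (2).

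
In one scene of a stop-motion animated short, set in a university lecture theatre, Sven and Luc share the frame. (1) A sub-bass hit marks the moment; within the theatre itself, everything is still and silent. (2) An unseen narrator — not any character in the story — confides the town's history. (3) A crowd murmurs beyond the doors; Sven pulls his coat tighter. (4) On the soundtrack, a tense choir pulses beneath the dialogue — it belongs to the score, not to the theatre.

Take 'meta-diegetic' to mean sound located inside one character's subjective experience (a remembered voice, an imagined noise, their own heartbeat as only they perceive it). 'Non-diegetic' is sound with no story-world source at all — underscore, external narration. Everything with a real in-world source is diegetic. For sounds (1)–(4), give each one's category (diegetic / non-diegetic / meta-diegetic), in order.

non-diegetic, non-diegetic, diegetic, non-diegetic

Sound (1): an editorial stinger — it belongs to the cut, not the story world, so non-diegetic.
Sound (2): external voice-over — not a character, not heard by anyone in the scene, so non-diegetic.
(3) is diegetic: it's the actual ambient sound of the location.
(4) score with no on-screen or off-screen source; it exists for the audience alone → non-diegetic.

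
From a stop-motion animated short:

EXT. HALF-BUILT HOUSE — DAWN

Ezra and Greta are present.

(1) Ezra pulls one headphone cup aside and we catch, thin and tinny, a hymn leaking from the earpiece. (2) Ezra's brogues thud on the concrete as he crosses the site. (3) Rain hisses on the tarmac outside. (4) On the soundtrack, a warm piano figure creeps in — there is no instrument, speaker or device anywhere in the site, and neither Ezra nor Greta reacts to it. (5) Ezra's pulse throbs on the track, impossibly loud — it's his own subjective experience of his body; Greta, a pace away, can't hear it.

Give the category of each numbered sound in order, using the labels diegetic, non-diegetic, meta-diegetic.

diegetic, diegetic, diegetic, non-diegetic, meta-diegetic

Sound (1): it's leaking from a physical pair of headphones in the scene, so diegetic.
Sound (2): it's the physical sound of Ezra moving in the space, so diegetic.
Sound (3): rain is part of the location's real environment, so diegetic.
(4) is non-diegetic: it has no source in the story world and no character can hear it — it's underscore.
(5) it's Ezra's internal bodily sensation rendered as sound; only Ezra 'hears' it → meta-diegetic.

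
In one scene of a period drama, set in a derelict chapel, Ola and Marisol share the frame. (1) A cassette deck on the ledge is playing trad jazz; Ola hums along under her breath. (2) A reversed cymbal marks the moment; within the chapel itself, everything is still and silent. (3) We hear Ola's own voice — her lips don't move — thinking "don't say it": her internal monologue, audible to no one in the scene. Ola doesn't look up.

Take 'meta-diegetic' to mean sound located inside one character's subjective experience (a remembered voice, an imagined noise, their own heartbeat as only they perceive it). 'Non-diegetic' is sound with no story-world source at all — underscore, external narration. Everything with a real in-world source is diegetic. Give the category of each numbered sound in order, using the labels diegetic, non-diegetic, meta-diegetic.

diegetic, non-diegetic, meta-diegetic

(1) is diegetic: the music comes from an on-screen device that Ola responds to.
(2) an editorial stinger — it belongs to the cut, not the story world → non-diegetic.
(3) internal monologue — inside Ola's mind, not spoken into the scene → meta-diegetic.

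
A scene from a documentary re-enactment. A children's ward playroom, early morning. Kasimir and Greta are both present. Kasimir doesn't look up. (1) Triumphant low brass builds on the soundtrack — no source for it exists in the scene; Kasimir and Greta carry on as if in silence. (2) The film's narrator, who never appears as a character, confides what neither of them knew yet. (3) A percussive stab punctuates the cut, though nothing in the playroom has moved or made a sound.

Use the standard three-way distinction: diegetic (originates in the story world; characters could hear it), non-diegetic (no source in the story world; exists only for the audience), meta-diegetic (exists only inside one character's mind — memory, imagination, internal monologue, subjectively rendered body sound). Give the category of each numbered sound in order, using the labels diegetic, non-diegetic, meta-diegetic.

non-diegetic, non-diegetic, non-diegetic

Sound (1): nothing in the playroom produces it and the characters don't hear it — pure soundtrack, so non-diegetic.
(2) external voice-over — not a character, not heard by anyone in the scene → non-diegetic.
Sound (3): nothing in the scene produces it; it's an accent added for the audience, so non-diegetic.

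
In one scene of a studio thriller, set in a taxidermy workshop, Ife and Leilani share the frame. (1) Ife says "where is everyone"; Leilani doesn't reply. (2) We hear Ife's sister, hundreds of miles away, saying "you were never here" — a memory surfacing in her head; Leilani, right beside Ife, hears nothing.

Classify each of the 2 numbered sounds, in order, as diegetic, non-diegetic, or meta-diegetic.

(1) is diegetic: on-screen dialogue — Ife speaks and Leilani is there to hear.
(2) is meta-diegetic: the voice is a memory playing only inside Ife's mind; Leilani can't hear it.

diegetic, meta-diegetic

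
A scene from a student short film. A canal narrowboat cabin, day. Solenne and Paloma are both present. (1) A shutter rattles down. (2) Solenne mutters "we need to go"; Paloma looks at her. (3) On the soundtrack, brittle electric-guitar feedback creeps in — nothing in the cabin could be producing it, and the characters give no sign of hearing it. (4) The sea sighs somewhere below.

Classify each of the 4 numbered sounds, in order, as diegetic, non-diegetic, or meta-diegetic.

(1) is diegetic: the sound comes from a shutter physically present in the location.
(2) is diegetic: spoken by a character present in the story world.
(3) is non-diegetic: nothing in the cabin produces it and the characters don't hear it — pure soundtrack.
Sound (4): it's the actual ambient sound of the location, so diegetic.

diegetic, diegetic, non-diegetic, diegetic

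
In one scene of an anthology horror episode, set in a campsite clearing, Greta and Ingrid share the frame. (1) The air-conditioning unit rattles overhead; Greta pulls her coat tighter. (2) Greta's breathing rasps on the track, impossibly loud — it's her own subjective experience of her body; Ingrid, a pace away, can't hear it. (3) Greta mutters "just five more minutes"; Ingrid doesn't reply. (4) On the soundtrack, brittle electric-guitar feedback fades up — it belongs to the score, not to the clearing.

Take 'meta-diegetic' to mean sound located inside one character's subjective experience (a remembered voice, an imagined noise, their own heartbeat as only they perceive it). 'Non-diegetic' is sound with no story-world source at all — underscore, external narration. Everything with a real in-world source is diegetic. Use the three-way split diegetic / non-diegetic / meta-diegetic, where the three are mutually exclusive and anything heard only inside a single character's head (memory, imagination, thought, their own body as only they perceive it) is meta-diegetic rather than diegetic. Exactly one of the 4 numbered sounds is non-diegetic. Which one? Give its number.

(1) it's the actual ambient sound of the location → diegetic.
Sound (2): a subjective body sound — Greta's private perception, inaudible to Ingrid, so meta-diegetic.
Sound (3): on-screen dialogue — Greta speaks and Ingrid is there to hear, so diegetic.
(4) score with no on-screen or off-screen source; it exists for the audience alone → non-diegetic.
Only (4) is non-diegetic.

4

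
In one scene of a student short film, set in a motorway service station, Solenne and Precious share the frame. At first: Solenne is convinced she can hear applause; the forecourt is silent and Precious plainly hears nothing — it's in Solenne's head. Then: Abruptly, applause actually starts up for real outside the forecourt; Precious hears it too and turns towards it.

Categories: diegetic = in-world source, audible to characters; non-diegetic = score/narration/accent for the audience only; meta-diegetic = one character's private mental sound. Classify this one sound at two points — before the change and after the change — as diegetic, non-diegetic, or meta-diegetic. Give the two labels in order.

meta-diegetic, diegetic

Before the change: only Solenne 'hears' it — imagined, in her mind → meta-diegetic.
After the change: now there's a real external source and Precious hears it too — in the story world → diegetic.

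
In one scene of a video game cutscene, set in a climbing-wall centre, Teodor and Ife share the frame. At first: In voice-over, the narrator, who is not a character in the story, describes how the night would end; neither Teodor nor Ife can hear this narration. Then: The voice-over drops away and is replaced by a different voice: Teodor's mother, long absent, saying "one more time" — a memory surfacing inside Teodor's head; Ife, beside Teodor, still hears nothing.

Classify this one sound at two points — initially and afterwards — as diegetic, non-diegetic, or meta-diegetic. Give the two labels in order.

Initially: the external narrator addresses only the audience — outside the story world → non-diegetic.
Afterwards: the replacement voice is a memory inside Teodor's mind specifically → meta-diegetic.

non-diegetic, meta-diegetic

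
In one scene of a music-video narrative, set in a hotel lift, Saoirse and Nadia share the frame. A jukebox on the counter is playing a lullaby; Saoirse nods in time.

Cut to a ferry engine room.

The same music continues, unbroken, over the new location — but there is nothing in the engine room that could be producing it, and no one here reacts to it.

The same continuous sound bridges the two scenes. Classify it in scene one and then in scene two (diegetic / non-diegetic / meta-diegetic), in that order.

diegetic, non-diegetic

Scene one: a jukebox is an on-screen source and Saoirse reacts to it → diegetic.
Scene two: there is no source in the engine room and no one hears it — it's now underscore → non-diegetic.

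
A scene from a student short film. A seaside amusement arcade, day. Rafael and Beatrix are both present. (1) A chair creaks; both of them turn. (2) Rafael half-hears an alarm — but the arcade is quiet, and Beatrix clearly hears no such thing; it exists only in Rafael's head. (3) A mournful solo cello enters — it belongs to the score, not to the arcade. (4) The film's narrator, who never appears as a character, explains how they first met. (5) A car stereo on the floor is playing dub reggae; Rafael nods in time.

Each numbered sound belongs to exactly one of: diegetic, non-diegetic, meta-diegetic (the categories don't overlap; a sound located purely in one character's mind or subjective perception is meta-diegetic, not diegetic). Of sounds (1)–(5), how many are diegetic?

2

(1) a chair is a real object/event in the scene's world → diegetic.
(2) is meta-diegetic: Rafael alone 'hears' it — an imagined sound, not present in the space.
Sound (3): score with no on-screen or off-screen source; it exists for the audience alone, so non-diegetic.
(4) the narrator exists outside the story world, addressing only the audience → non-diegetic.
(5) is diegetic: a car stereo is a physical source in the scene and Rafael reacts to it.
Diegetic: (1), (5) — that's 2.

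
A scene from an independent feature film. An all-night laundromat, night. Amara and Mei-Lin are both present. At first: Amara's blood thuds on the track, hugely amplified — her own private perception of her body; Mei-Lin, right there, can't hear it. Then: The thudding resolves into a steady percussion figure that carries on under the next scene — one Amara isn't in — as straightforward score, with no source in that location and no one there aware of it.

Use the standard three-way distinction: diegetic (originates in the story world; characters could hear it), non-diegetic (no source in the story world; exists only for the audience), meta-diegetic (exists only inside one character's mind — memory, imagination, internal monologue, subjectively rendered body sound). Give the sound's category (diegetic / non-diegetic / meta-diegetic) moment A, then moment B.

Moment A: it's Amara's subjective body sound, inaudible to Mei-Lin → meta-diegetic.
Moment B: detached from Amara and playing as sourceless score over a scene she isn't in — for the audience only → non-diegetic.

meta-diegetic, non-diegetic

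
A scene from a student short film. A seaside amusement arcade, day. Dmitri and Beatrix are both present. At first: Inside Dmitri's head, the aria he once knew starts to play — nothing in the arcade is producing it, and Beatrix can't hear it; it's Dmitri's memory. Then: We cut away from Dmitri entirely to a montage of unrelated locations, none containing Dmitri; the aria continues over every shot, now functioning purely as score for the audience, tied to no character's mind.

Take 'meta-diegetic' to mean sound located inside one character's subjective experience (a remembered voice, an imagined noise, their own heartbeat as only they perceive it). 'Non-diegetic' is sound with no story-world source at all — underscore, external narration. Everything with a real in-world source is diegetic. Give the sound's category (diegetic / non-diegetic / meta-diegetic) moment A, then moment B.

Moment A: the music lives inside Dmitri's mind alone; Beatrix can't hear it → meta-diegetic.
Moment B: once it plays over shots Dmitri isn't in, detached from any character's subjectivity, it's conventional underscore → non-diegetic.

meta-diegetic, non-diegetic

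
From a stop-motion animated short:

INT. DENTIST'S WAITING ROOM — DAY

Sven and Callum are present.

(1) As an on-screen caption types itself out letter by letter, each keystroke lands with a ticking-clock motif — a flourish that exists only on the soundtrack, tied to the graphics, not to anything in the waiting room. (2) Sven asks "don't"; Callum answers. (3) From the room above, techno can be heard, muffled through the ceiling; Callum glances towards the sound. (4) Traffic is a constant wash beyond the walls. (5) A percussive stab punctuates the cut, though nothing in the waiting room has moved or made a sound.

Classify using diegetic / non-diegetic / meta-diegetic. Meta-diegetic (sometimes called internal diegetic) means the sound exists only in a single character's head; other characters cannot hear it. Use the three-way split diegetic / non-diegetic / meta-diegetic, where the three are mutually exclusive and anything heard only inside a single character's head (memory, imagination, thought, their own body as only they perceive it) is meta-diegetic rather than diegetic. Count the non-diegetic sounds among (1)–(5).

2

(1) is non-diegetic: it accompanies on-screen graphics, not anything inside the story world.
Sound (2): on-screen dialogue — Sven speaks and Callum is there to hear, so diegetic.
(3) off-screen diegetic: the source is out of frame but still in the story's space → diegetic.
(4) is diegetic: traffic is part of the location's real environment.
Sound (5): nothing in the scene produces it; it's an accent added for the audience, so non-diegetic.
So 2 of the 5 are non-diegetic: (1), (5).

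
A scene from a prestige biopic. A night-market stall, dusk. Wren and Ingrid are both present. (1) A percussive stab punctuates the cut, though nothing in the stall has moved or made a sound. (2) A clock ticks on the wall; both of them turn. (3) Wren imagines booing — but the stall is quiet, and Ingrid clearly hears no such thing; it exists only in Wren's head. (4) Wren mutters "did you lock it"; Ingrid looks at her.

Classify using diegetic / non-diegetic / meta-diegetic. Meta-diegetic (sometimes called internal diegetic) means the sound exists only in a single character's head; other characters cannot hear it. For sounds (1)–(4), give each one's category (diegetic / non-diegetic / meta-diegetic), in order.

non-diegetic, diegetic, meta-diegetic, diegetic

(1) is non-diegetic: an editorial stinger — it belongs to the cut, not the story world.
(2) is diegetic: the sound comes from a clock physically present in the location.
Sound (3): Wren alone 'hears' it — an imagined sound, not present in the space, so meta-diegetic.
(4) is diegetic: spoken by a character present in the story world.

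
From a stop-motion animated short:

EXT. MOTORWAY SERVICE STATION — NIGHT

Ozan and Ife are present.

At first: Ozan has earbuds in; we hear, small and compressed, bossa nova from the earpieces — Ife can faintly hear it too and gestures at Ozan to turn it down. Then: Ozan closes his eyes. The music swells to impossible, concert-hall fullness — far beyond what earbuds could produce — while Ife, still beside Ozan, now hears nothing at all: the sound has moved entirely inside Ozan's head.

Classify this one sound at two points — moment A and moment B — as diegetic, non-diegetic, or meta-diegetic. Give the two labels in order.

diegetic, meta-diegetic

Moment A: the earbuds are a physical source both characters can hear → diegetic.
Moment B: the music now exists only as Ozan's subjective experience; Ife can no longer hear it → meta-diegetic.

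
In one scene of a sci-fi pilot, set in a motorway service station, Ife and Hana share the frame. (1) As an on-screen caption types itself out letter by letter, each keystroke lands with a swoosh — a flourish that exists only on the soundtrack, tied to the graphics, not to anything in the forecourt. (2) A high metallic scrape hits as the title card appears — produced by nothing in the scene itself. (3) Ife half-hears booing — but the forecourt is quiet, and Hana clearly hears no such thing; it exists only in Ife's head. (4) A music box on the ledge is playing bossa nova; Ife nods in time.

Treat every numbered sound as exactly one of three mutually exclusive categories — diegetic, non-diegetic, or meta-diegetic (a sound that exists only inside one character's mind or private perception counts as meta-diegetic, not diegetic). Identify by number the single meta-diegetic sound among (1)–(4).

3

Sound (1): the caption isn't part of the story world, so neither is the sound tied to it, so non-diegetic.
(2) is non-diegetic: it's a sound-design accent with no in-world source; no one in the scene can hear it.
(3) is meta-diegetic: subjective to Ife: the forecourt is silent and Hana hears nothing.
Sound (4): source music from a music box, which exists in the story world, so diegetic.
Only (3) is meta-diegetic.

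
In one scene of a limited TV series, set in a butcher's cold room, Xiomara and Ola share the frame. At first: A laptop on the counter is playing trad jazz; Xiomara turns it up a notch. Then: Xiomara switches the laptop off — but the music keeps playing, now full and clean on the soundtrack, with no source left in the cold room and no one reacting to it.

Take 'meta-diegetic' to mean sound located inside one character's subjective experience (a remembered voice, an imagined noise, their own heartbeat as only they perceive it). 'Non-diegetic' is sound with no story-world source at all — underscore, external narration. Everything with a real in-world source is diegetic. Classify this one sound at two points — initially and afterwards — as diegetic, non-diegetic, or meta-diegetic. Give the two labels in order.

diegetic, non-diegetic

Initially: a laptop is a real in-scene source and Xiomara reacts to it → diegetic.
Afterwards: there is no longer any in-world source and no one can hear it — it has become underscore → non-diegetic.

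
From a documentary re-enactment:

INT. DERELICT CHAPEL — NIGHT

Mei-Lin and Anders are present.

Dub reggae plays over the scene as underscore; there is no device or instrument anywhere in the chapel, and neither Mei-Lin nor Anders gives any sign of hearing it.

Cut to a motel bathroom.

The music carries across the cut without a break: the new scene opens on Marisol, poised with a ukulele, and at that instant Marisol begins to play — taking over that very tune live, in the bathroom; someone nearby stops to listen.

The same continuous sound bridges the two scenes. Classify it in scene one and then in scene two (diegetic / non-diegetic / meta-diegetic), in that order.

non-diegetic, diegetic

Scene one: there's no in-world source anywhere and no character hears it — underscore for the audience only → non-diegetic.
Scene two: from the moment Marisol starts playing, the tune is being performed on a ukulele inside the story world and another character hears it → diegetic.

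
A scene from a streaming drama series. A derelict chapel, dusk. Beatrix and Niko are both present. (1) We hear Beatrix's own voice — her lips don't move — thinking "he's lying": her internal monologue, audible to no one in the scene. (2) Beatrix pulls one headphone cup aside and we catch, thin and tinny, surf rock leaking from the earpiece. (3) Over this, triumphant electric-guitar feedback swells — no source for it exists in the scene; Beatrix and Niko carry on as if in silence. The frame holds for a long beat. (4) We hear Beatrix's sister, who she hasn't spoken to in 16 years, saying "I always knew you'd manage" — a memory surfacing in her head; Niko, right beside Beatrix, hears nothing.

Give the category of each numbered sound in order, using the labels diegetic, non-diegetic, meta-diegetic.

meta-diegetic, diegetic, non-diegetic, meta-diegetic

(1) is meta-diegetic: Beatrix's thought-voice: a private mental sound no other character can hear.
(2) is diegetic: the earpiece is a real device on Beatrix's head — source music.
Sound (3): it has no source in the story world and no character can hear it — it's underscore, so non-diegetic.
(4) it's Beatrix's recollection rendered as sound; the other character can't hear it → meta-diegetic.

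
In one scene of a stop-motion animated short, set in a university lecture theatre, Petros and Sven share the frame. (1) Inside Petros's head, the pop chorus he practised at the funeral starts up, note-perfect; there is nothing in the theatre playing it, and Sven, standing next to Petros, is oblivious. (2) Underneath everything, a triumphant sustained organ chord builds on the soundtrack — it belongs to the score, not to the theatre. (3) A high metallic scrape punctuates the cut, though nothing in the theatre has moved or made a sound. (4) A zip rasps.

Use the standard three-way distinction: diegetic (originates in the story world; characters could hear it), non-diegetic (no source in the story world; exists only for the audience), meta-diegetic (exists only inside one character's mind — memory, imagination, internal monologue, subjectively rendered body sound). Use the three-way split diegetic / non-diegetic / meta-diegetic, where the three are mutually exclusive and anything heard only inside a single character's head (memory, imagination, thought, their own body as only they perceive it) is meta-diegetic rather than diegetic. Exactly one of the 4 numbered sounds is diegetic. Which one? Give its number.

(1) is meta-diegetic: remembered music, private to Petros — Sven is oblivious because it isn't in the room.
(2) is non-diegetic: score with no on-screen or off-screen source; it exists for the audience alone.
(3) is non-diegetic: an editorial stinger — it belongs to the cut, not the story world.
Sound (4): the sound comes from a zip physically present in the location, so diegetic.
Only (4) is diegetic.

4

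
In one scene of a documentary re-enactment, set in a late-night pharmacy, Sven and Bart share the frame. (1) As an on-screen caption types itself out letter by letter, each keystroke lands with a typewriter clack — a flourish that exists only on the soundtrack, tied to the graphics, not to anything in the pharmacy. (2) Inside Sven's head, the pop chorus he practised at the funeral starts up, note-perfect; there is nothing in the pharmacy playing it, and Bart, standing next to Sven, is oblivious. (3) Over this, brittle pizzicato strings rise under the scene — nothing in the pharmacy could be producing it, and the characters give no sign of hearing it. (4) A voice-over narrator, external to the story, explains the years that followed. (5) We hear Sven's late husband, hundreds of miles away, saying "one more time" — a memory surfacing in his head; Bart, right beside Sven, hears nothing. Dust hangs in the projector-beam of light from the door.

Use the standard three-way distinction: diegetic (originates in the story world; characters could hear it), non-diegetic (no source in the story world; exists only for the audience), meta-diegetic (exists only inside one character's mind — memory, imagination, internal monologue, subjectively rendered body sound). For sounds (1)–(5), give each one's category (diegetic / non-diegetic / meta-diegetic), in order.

non-diegetic, meta-diegetic, non-diegetic, non-diegetic, meta-diegetic

(1) the caption isn't part of the story world, so neither is the sound tied to it → non-diegetic.
Sound (2): remembered music, private to Sven — Bart is oblivious because it isn't in the room, so meta-diegetic.
(3) it has no source in the story world and no character can hear it — it's underscore → non-diegetic.
(4) external voice-over — not a character, not heard by anyone in the scene → non-diegetic.
Sound (5): a remembered line, private to Sven — not present in the room, not audible to Bart, so meta-diegetic.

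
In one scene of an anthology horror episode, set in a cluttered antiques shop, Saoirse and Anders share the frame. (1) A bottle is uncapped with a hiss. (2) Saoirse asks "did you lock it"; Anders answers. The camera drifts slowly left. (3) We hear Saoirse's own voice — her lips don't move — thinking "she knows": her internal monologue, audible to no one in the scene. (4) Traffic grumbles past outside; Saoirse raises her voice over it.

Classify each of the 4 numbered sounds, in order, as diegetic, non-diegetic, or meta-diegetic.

diegetic, diegetic, meta-diegetic, diegetic

(1) is diegetic: an in-world source (a bottle); characters could hear it.
(2) spoken by a character present in the story world → diegetic.
Sound (3): Saoirse's thought-voice: a private mental sound no other character can hear, so meta-diegetic.
(4) is diegetic: ambient/room sound belonging to the story's physical space.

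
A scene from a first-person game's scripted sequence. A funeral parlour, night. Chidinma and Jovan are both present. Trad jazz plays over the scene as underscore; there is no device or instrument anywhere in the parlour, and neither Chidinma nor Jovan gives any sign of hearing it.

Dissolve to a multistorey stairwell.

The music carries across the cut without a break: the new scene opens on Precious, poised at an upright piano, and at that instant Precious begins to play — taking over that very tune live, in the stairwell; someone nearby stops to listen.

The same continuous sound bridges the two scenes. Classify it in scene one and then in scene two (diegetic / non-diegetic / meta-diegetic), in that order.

Scene one: there's no in-world source anywhere and no character hears it — underscore for the audience only → non-diegetic.
Scene two: from the moment Precious starts playing, the tune is being performed on an upright piano inside the story world and another character hears it → diegetic.

non-diegetic, diegetic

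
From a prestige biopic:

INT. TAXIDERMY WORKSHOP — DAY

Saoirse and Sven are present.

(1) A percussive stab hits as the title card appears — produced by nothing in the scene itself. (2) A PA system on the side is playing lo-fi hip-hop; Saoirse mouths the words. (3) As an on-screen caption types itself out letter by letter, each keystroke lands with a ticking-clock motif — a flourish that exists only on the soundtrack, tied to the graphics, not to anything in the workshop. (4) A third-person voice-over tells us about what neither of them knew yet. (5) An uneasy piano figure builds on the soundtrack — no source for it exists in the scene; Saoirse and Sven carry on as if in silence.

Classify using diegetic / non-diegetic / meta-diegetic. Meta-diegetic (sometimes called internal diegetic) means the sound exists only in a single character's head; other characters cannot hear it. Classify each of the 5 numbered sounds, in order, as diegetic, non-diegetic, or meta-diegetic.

non-diegetic, diegetic, non-diegetic, non-diegetic, non-diegetic

(1) an editorial stinger — it belongs to the cut, not the story world → non-diegetic.
(2) the music comes from an on-screen device that Saoirse responds to → diegetic.
(3) it accompanies on-screen graphics, not anything inside the story world → non-diegetic.
(4) is non-diegetic: the narrator exists outside the story world, addressing only the audience.
Sound (5): nothing in the workshop produces it and the characters don't hear it — pure soundtrack, so non-diegetic.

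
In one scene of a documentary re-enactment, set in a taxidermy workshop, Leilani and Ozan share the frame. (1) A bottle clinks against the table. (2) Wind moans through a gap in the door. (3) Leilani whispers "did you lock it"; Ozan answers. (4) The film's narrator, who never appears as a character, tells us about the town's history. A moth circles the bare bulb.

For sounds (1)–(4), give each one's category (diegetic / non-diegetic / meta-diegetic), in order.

diegetic, diegetic, diegetic, non-diegetic

Sound (1): the sound comes from a bottle physically present in the location, so diegetic.
(2) is diegetic: it's the actual ambient sound of the location.
(3) is diegetic: on-screen dialogue — Leilani speaks and Ozan is there to hear.
(4) the narrator exists outside the story world, addressing only the audience → non-diegetic.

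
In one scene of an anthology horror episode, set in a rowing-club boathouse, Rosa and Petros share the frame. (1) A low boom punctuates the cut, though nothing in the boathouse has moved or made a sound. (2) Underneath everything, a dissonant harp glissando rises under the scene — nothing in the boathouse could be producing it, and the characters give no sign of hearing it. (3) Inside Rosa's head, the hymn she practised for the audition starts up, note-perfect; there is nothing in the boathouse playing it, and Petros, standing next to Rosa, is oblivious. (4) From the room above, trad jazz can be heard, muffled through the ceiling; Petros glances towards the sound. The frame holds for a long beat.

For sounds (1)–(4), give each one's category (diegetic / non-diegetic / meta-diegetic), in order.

non-diegetic, non-diegetic, meta-diegetic, diegetic

Sound (1): nothing in the scene produces it; it's an accent added for the audience, so non-diegetic.
(2) it has no source in the story world and no character can hear it — it's underscore → non-diegetic.
Sound (3): the music is a memory playing inside Rosa's mind alone; no real-world source, Petros can't hear it, so meta-diegetic.
(4) is diegetic: the music has an off-screen but real-world source and a character hears it.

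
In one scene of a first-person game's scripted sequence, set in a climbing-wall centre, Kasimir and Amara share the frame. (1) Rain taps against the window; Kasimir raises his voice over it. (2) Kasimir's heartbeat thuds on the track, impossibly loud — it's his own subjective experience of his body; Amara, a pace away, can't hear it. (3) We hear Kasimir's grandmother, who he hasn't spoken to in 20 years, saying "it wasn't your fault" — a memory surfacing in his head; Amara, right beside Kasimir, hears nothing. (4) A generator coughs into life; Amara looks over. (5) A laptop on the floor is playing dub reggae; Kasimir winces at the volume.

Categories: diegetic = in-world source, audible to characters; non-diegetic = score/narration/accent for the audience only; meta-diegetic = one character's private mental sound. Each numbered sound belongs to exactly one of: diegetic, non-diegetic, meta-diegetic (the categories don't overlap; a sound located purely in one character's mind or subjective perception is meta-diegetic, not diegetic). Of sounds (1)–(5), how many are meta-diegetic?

Sound (1): ambient/room sound belonging to the story's physical space, so diegetic.
Sound (2): it's Kasimir's internal bodily sensation rendered as sound; only Kasimir 'hears' it, so meta-diegetic.
(3) it's Kasimir's recollection rendered as sound; the other character can't hear it → meta-diegetic.
Sound (4): the sound comes from a generator physically present in the location, so diegetic.
(5) a laptop is a physical source in the scene and Kasimir reacts to it → diegetic.
So 2 of the 5 are meta-diegetic: (2), (3).

2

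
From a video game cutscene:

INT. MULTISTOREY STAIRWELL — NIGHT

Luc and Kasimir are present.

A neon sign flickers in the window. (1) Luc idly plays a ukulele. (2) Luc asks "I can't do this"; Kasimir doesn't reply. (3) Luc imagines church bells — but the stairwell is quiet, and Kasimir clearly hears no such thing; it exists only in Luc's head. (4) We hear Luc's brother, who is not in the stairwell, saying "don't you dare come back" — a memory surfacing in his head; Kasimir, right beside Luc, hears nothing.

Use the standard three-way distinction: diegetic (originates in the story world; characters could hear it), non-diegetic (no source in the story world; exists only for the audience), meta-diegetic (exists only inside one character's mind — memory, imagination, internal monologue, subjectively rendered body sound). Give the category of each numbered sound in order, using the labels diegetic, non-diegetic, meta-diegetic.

diegetic, diegetic, meta-diegetic, meta-diegetic

(1) is diegetic: Luc is producing the music live, in the story world.
(2) Luc is a character speaking aloud in the scene → diegetic.
(3) the sound is imagined by Luc; nothing in the story world is producing it and Kasimir can't hear it → meta-diegetic.
(4) is meta-diegetic: it's Luc's recollection rendered as sound; the other character can't hear it.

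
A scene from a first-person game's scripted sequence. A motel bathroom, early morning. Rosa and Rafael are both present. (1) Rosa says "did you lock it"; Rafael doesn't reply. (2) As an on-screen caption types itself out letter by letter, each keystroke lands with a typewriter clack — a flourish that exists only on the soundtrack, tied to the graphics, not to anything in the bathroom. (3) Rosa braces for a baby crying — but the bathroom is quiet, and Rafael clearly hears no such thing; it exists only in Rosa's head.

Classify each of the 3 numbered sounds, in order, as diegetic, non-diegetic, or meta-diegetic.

diegetic, non-diegetic, meta-diegetic

(1) is diegetic: spoken by a character present in the story world.
(2) is non-diegetic: sound married to a title/caption — outside the diegesis by definition.
Sound (3): Rosa alone 'hears' it — an imagined sound, not present in the space, so meta-diegetic.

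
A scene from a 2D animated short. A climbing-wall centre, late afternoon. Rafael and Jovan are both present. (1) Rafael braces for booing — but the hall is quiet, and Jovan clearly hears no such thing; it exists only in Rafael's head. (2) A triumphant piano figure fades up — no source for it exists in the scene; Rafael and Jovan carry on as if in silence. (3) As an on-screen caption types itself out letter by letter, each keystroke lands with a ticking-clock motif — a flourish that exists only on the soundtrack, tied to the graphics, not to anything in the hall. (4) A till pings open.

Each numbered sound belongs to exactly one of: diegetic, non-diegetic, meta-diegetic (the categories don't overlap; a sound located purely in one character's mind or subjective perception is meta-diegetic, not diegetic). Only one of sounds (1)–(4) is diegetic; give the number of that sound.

(1) the sound is imagined by Rafael; nothing in the story world is producing it and Jovan can't hear it → meta-diegetic.
(2) is non-diegetic: nothing in the hall produces it and the characters don't hear it — pure soundtrack.
(3) the caption isn't part of the story world, so neither is the sound tied to it → non-diegetic.
(4) the sound comes from a till physically present in the location → diegetic.
Only (4) is diegetic.

4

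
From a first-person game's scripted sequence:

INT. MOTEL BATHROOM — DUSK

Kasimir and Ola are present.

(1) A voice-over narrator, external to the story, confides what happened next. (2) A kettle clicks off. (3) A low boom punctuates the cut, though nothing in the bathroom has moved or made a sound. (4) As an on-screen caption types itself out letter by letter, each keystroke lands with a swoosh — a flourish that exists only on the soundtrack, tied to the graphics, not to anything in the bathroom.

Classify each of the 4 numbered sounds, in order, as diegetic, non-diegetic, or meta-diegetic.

non-diegetic, diegetic, non-diegetic, non-diegetic

(1) commentary laid over the scene from outside the fiction → non-diegetic.
Sound (2): an in-world source (a kettle); characters could hear it, so diegetic.
(3) an editorial stinger — it belongs to the cut, not the story world → non-diegetic.
(4) sound married to a title/caption — outside the diegesis by definition → non-diegetic.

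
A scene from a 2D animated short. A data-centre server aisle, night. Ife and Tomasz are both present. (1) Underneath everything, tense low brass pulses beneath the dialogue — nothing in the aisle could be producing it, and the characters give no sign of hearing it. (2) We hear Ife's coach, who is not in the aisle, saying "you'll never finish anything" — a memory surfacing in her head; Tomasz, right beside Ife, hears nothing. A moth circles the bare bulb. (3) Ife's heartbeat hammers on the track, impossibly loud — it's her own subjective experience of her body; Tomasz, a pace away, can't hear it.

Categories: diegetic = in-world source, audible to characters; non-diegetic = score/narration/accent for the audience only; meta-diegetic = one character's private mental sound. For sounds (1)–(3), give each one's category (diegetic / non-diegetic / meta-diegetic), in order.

non-diegetic, meta-diegetic, meta-diegetic

(1) nothing in the aisle produces it and the characters don't hear it — pure soundtrack → non-diegetic.
Sound (2): it's Ife's recollection rendered as sound; the other character can't hear it, so meta-diegetic.
Sound (3): a subjective body sound — Ife's private perception, inaudible to Tomasz, so meta-diegetic.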